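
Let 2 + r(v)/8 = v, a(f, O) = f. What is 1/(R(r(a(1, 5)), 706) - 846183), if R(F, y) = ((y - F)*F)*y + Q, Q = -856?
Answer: -1/4879711 ≈ -2.0493e-7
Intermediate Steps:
r(v) = -16 + 8*v
R(F, y) = -856 + F*y*(y - F) (R(F, y) = ((y - F)*F)*y - 856 = (F*(y - F))*y - 856 = F*y*(y - F) - 856 = -856 + F*y*(y - F))
1/(R(r(a(1, 5)), 706) - 846183) = 1/((-856 + (-16 + 8*1)*706**2 - 1*706*(-16 + 8*1)**2) - 846183) = 1/((-856 + (-16 + 8)*498436 - 1*706*(-16 + 8)**2) - 846183) = 1/((-856 - 8*498436 - 1*706*(-8)**2) - 846183) = 1/((-856 - 3987488 - 1*706*64) - 846183) = 1/((-856 - 3987488 - 45184) - 846183) = 1/(-4033528 - 846183) = 1/(-4879711) = -1/4879711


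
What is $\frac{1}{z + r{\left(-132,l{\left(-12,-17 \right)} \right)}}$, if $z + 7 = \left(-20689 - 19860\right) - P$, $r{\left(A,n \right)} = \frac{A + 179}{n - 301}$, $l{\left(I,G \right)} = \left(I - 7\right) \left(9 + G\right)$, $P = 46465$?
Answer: $- \frac{149}{12966176} \approx -1.1491 \cdot 10^{-5}$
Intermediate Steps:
$l{\left(I,G \right)} = \left(-7 + I\right) \left(9 + G\right)$
$r{\left(A,n \right)} = \frac{179 + A}{-301 + n}$
$z = -87021$ ($z = -7 - 87014 = -87021$)
$\frac{1}{z + r{\left(-132,l{\left(-12,-17 \right)} \right)}} = \frac{1}{-87021 + \frac{179 - 132}{-301 - -152}} = \frac{1}{-87021 + \frac{1}{-301 + \left(-63 + 119 - 108 + 204\right)} 47} = \frac{1}{-87021 + \frac{1}{-301 + 152} \cdot 47} = \frac{1}{-87021 + \frac{1}{-149} \cdot 47} = \frac{1}{-87021 - \frac{47}{149}} = \frac{1}{- \frac{12966176}{149}} = - \frac{149}{12966176}$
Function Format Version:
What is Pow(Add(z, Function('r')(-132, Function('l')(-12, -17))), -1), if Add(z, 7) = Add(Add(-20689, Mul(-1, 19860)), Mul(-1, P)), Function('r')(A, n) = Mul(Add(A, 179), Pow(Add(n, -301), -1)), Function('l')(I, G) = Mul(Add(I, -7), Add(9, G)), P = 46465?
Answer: Rational(-149, 12966176) ≈ -1.1491e-5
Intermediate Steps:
Function('l')(I, G) = Mul(Add(-7, I), Add(9, G))
Function('r')(A, n) = Mul(Pow(Add(-301, n), -1), Add(179, A)) (Function('r')(A, n) = Mul(Add(179, A), Pow(Add(-301, n), -1)) = Mul(Pow(Add(-301, n), -1), Add(179, A)))
z = -87021 (z = Add(-7, Add(Add(-20689, Mul(-1, 19860)), Mul(-1, 46465))) = Add(-7, Add(Add(-20689, -19860), -46465)) = Add(-7, Add(-40549, -46465)) = Add(-7, -87014) = -87021)
Pow(Add(z, Function('r')(-132, Function('l')(-12, -17))), -1) = Pow(Add(-87021, Mul(Pow(Add(-301, Add(-63, Mul(-7, -17), Mul(9, -12), Mul(-17, -12))), -1), Add(179, -132))), -1) = Pow(Add(-87021, Mul(Pow(Add(-301, Add(-63, 119, -108, 204)), -1), 47)), -1) = Pow(Add(-87021, Mul(Pow(Add(-301, 152), -1), 47)), -1) = Pow(Add(-87021, Mul(Pow(-149, -1), 47)), -1) = Pow(Add(-87021, Mul(Rational(-1, 149), 47)), -1) = Pow(Add(-87021, Rational(-47, 149)), -1) = Pow(Rational(-12966176, 149), -1) = Rational(-149, 12966176)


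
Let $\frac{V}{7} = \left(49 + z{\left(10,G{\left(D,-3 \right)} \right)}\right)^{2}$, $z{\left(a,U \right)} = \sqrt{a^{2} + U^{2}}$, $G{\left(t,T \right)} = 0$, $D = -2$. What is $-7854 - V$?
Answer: $-32221$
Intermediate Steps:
$z{\left(a,U \right)} = \sqrt{U^{2} + a^{2}}$
$V = 24367$ ($V = 7 \left(49 + \sqrt{0^{2} + 10^{2}}\right)^{2} = 7 \left(49 + \sqrt{0 + 100}\right)^{2} = 7 \left(49 + \sqrt{100}\right)^{2} = 7 \left(49 + 10\right)^{2} = 7 \cdot 59^{2} = 7 \cdot 3481 = 24367$)
$-7854 - V = -7854 - 24367 = -32221$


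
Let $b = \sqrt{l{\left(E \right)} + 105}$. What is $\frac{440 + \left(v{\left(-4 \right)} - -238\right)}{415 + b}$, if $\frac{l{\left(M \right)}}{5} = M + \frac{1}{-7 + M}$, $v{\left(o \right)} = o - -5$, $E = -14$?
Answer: $\frac{1183497}{723199} - \frac{679 \sqrt{15330}}{3615995} \approx 1.6132$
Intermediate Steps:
$v{\left(o \right)} = 5 + o$ ($v{\left(o \right)} = o + 5 = 5 + o$)
$l{\left(M \right)} = 5 M + \frac{5}{-7 + M}$ ($l{\left(M \right)} = 5 \left(M + \frac{1}{-7 + M}\right) = 5 M + \frac{5}{-7 + M}$)
$b = \frac{\sqrt{15330}}{21}$ ($b = \sqrt{\frac{5 \left(1 + \left(-14\right)^{2} - -98\right)}{-7 - 14} + 105} = \sqrt{\frac{5 \left(1 + 196 + 98\right)}{-21} + 105} = \sqrt{5 \left(- \frac{1}{21}\right) 295 + 105} = \sqrt{- \frac{1475}{21} + 105} = \sqrt{\frac{730}{21}} = \frac{\sqrt{15330}}{21} \approx 5.8959$)
$\frac{440 + \left(v{\left(-4 \right)} - -238\right)}{415 + b} = \frac{440 + \left(\left(5 - 4\right) - -238\right)}{415 + \frac{\sqrt{15330}}{21}} = \frac{440 + \left(1 + 238\right)}{415 + \frac{\sqrt{15330}}{21}} = \frac{440 + 239}{415 + \frac{\sqrt{15330}}{21}} = \frac{679}{415 + \frac{\sqrt{15330}}{21}}$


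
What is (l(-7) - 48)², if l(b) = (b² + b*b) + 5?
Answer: 3025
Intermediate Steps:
l(b) = 5 + 2*b² (l(b) = (b² + b²) + 5 = 2*b² + 5 = 5 + 2*b²)
(l(-7) - 48)² = ((5 + 2*(-7)²) - 48)² = ((5 + 2*49) - 48)² = ((5 + 98) - 48)² = (103 - 48)² = 55² = 3025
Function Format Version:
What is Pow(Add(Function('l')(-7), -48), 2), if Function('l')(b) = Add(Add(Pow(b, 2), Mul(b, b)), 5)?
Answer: 3025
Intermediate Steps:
Function('l')(b) = Add(5, Mul(2, Pow(b, 2))) (Function('l')(b) = Add(Add(Pow(b, 2), Pow(b, 2)), 5) = Add(Mul(2, Pow(b, 2)), 5) = Add(5, Mul(2, Pow(b, 2))))
Pow(Add(Function('l')(-7), -48), 2) = Pow(Add(Add(5, Mul(2, Pow(-7, 2))), -48), 2) = Pow(Add(Add(5, Mul(2, 49)), -48), 2) = Pow(Add(Add(5, 98), -48), 2) = Pow(Add(103, -48), 2) = Pow(55, 2) = 3025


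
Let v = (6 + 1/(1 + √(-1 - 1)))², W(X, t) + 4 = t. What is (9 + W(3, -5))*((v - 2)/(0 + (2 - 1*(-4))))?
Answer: 0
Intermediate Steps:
W(X, t) = -4 + t
v = (6 + 1/(1 + I*√2))² (v = (6 + 1/(1 + √(-2)))² = (6 + 1/(1 + I*√2))² ≈ 39.889 - 5.9711*I)
(9 + W(3, -5))*((v - 2)/(0 + (2 - 1*(-4)))) = (9 + (-4 - 5))*(((23*I + 84*√2)/(I + 2*√2) - 2)/(0 + (2 - 1*(-4)))) = (9 - 9)*((-2 + (23*I + 84*√2)/(I + 2*√2))/(0 + (2 + 4))) = 0*((-2 + (23*I + 84*√2)/(I + 2*√2))/(0 + 6)) = 0*((-2 + (23*I + 84*√2)/(I + 2*√2))/6) = 0*((-2 + (23*I + 84*√2)/(I + 2*√2))*(⅙)) = 0*(-⅓ + (23*I + 84*√2)/(6*(I + 2*√2))) = 0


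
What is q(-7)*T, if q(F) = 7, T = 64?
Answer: 448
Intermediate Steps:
q(-7)*T = 7*64 = 448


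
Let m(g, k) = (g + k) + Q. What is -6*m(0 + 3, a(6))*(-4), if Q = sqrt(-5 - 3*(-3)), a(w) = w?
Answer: 264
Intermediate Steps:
Q = 2 (Q = sqrt(-5 + 9) = sqrt(4) = 2)
m(g, k) = 2 + g + k (m(g, k) = (g + k) + 2 = 2 + g + k)
-6*m(0 + 3, a(6))*(-4) = -6*(2 + (0 + 3) + 6)*(-4) = -6*(2 + 3 + 6)*(-4) = -6*11*(-4) = -66*(-4) = 264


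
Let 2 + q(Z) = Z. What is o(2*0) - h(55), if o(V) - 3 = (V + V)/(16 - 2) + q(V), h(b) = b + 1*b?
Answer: -109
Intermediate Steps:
q(Z) = -2 + Z
h(b) = 2*b (h(b) = b + b = 2*b)
o(V) = 1 + 8*V/7 (o(V) = 3 + ((V + V)/(16 - 2) + (-2 + V)) = 3 + ((2*V)/14 + (-2 + V)) = 3 + ((2*V)*(1/14) + (-2 + V)) = 3 + (V/7 + (-2 + V)) = 3 + (-2 + 8*V/7) = 1 + 8*V/7)
o(2*0) - h(55) = (1 + 8*(2*0)/7) - 2*55 = (1 + (8/7)*0) - 1*110 = (1 + 0) - 110 = 1 - 110 = -109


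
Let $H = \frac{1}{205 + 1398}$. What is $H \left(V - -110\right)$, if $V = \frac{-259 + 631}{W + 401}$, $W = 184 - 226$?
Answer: $\frac{39862}{575477} \approx 0.069268$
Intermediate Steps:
$H = \frac{1}{1603} \approx 0.00062383$
$W = -42$
$V = \frac{372}{359}$ ($V = \frac{-259 + 631}{-42 + 401} = \frac{372}{359} \approx 1.0362$)
$H \left(V - -110\right) = \frac{\frac{372}{359} - -110}{1603} = \frac{\frac{372}{359} + \left(-227 + 337\right)}{1603} = \frac{\frac{372}{359} + 110}{1603} = \frac{1}{1603} \cdot \frac{39862}{359} = \frac{39862}{575477}$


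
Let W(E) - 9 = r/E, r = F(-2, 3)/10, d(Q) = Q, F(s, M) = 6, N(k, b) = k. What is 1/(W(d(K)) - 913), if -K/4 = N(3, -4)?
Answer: -20/18081 ≈ -0.0011061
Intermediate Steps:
K = -12 (K = -4*3 = -12)
r = ⅗ (r = 6/10 = 6*(⅒) = ⅗ ≈ 0.60000)
W(E) = 9 + 3/(5*E)
1/(W(d(K)) - 913) = 1/((9 + (⅗)/(-12)) - 913) = 1/((9 + (⅗)*(-1/12)) - 913) = 1/((9 - 1/20) - 913) = 1/(179/20 - 913) = 1/(-18081/20) = -20/18081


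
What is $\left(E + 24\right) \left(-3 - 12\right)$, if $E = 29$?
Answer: $-795$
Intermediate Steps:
$\left(E + 24\right) \left(-3 - 12\right) = \left(29 + 24\right) \left(-3 - 12\right) = 53 \left(-15\right) = -795$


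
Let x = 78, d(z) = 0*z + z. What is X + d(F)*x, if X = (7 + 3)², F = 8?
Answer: 724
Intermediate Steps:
d(z) = z (d(z) = 0 + z = z)
X = 100 (X = 10² = 100)
X + d(F)*x = 100 + 8*78 = 100 + 624 = 724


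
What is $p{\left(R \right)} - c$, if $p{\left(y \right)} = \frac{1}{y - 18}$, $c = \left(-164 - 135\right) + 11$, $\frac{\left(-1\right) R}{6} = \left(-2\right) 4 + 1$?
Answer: $\frac{6913}{24} \approx 288.04$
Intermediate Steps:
$R = 42$ ($R = - 6 \left(\left(-2\right) 4 + 1\right) = - 6 \left(-8 + 1\right) = \left(-6\right) \left(-7\right) = 42$)
$c = -288$ ($c = -299 + 11 = -288$)
$p{\left(y \right)} = \frac{1}{-18 + y}$
$p{\left(R \right)} - c = \frac{1}{-18 + 42} - -288 = \frac{1}{24} + 288 = \frac{6913}{24}$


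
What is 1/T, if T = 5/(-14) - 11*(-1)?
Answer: 14/149 ≈ 0.093960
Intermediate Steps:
T = 149/14 (T = 5*(-1/14) + 11 = -5/14 + 11 = 149/14 ≈ 10.643)
1/T = 1/(149/14) = 14/149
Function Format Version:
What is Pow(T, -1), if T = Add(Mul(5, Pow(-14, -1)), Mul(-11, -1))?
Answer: Rational(14, 149) ≈ 0.093960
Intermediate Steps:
T = Rational(149, 14) (T = Add(Mul(5, Rational(-1, 14)), 11) = Add(Rational(-5, 14), 11) = Rational(149, 14) ≈ 10.643)
Pow(T, -1) = Pow(Rational(149, 14), -1) = Rational(14, 149)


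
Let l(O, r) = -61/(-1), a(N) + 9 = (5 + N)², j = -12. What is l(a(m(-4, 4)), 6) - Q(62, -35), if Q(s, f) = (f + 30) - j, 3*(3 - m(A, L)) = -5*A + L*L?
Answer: 54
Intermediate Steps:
m(A, L) = 3 - L²/3 + 5*A/3 (m(A, L) = 3 - (-5*A + L*L)/3 = 3 - (-5*A + L²)/3 = 3 - (L² - 5*A)/3 = 3 + (-L²/3 + 5*A/3) = 3 - L²/3 + 5*A/3)
a(N) = -9 + (5 + N)²
Q(s, f) = 42 + f (Q(s, f) = (f + 30) - 1*(-12) = (30 + f) + 12 = 42 + f)
l(O, r) = 61 (l(O, r) = -61*(-1) = 61)
l(a(m(-4, 4)), 6) - Q(62, -35) = 61 - (42 - 35) = 61 - 1*7 = 61 - 7 = 54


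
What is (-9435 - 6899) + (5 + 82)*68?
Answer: -10418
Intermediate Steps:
(-9435 - 6899) + (5 + 82)*68 = -16334 + 87*68 = -16334 + 5916 = -10418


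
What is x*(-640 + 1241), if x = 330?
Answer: 198330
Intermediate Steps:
x*(-640 + 1241) = 330*(-640 + 1241) = 330*601 = 198330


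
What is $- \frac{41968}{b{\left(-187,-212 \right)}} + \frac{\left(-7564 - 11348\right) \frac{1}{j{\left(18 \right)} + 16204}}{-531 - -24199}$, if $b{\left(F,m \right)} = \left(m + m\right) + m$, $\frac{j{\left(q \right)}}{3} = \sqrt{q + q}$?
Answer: $\frac{503539945328}{7630853133} \approx 65.987$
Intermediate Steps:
$j{\left(q \right)} = 3 \sqrt{2} \sqrt{q}$ ($j{\left(q \right)} = 3 \sqrt{q + q} = 3 \sqrt{2 q} = 3 \sqrt{2} \sqrt{q}$)
$b{\left(F,m \right)} = 3 m$ ($b{\left(F,m \right)} = 2 m + m = 3 m$)
$- \frac{41968}{b{\left(-187,-212 \right)}} + \frac{\left(-7564 - 11348\right) \frac{1}{j{\left(18 \right)} + 16204}}{-531 - -24199} = - \frac{41968}{3 \left(-212\right)} + \frac{\left(-7564 - 11348\right) \frac{1}{3 \sqrt{2} \sqrt{18} + 16204}}{-531 - -24199} = - \frac{41968}{-636} + \frac{\left(-18912\right) \frac{1}{3 \sqrt{2} \cdot 3 \sqrt{2} + 16204}}{-531 + 24199} = \left(-41968\right) \left(- \frac{1}{636}\right) + \frac{\left(-18912\right) \frac{1}{18 + 16204}}{23668} = \frac{10492}{159} + - \frac{18912}{16222} \cdot \frac{1}{23668} = \frac{10492}{159} + \left(-18912\right) \frac{1}{16222} \cdot \frac{1}{23668} = \frac{10492}{159} - \frac{2364}{47992787} = \frac{503539945328}{7630853133}$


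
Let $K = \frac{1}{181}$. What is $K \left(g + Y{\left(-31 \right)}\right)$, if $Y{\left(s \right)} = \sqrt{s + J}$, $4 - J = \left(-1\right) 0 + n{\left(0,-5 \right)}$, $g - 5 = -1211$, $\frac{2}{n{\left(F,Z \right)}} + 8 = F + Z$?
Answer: $- \frac{1206}{181} + \frac{i \sqrt{4537}}{2353} \approx -6.663 + 0.028626 i$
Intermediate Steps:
$n{\left(F,Z \right)} = \frac{2}{-8 + F + Z}$ ($n{\left(F,Z \right)} = \frac{2}{-8 + \left(F + Z\right)} = \frac{2}{-8 + F + Z}$)
$K = \frac{1}{181} \approx 0.0055249$
$g = -1206$ ($g = 5 - 1211 = -1206$)
$J = \frac{54}{13}$ ($J = 4 - \left(\left(-1\right) 0 + \frac{2}{-8 + 0 - 5}\right) = 4 - \left(0 + \frac{2}{-13}\right) = 4 - \left(0 + 2 \left(- \frac{1}{13}\right)\right) = 4 - \left(0 - \frac{2}{13}\right) = 4 - - \frac{2}{13} = 4 + \frac{2}{13} = \frac{54}{13} \approx 4.1538$)
$Y{\left(s \right)} = \sqrt{\frac{54}{13} + s}$ ($Y{\left(s \right)} = \sqrt{s + \frac{54}{13}} = \sqrt{\frac{54}{13} + s}$)
$K \left(g + Y{\left(-31 \right)}\right) = \frac{-1206 + \frac{\sqrt{702 + 169 \left(-31\right)}}{13}}{181} = \frac{-1206 + \frac{\sqrt{702 - 5239}}{13}}{181} = \frac{-1206 + \frac{\sqrt{-4537}}{13}}{181} = \frac{-1206 + \frac{i \sqrt{4537}}{13}}{181} = - \frac{1206}{181} + \frac{i \sqrt{4537}}{2353}$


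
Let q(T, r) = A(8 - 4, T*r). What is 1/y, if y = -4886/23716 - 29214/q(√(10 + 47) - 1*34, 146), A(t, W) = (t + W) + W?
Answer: 31662264326/86338566059 - 998018406*√57/86338566059 ≈ 0.27945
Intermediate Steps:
A(t, W) = t + 2*W (A(t, W) = (W + t) + W = t + 2*W)
q(T, r) = 4 + 2*T*r (q(T, r) = (8 - 4) + 2*(T*r) = 4 + 2*T*r)
y = -349/1694 - 29214/(-9924 + 292*√57) (y = -4886/23716 - 29214/(4 + 2*(√(10 + 47) - 1*34)*146) = -4886*1/23716 - 29214/(4 + 2*(√57 - 34)*146) = -349/1694 - 29214/(4 + 2*(-34 + √57)*146) = -349/1694 - 29214/(4 + (-9928 + 292*√57)) = -349/1694 - 29214/(-9924 + 292*√57) ≈ 3.5784)
1/y = 1/(1364430517/472029712 + 355437*√57/3901072)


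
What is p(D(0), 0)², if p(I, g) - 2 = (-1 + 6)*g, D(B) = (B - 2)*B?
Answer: 4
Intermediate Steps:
D(B) = B*(-2 + B) (D(B) = (-2 + B)*B = B*(-2 + B))
p(I, g) = 2 + 5*g (p(I, g) = 2 + (-1 + 6)*g = 2 + 5*g)
p(D(0), 0)² = (2 + 5*0)² = (2 + 0)² = 2² = 4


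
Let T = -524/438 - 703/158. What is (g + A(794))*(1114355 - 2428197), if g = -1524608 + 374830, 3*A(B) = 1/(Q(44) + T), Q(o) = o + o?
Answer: 4304716365774338720/2849623 ≈ 1.5106e+12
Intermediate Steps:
Q(o) = 2*o
T = -195353/34602 (T = -524*1/438 - 703*1/158 = -262/219 - 703/158 = -195353/34602 ≈ -5.6457)
A(B) = 11534/2849623 (A(B) = 1/(3*(2*44 - 195353/34602)) = 1/(3*(88 - 195353/34602)) = 1/(3*(2849623/34602)) = (⅓)*(34602/2849623) = 11534/2849623)
g = -1149778
(g + A(794))*(1114355 - 2428197) = (-1149778 + 11534/2849623)*(1114355 - 2428197) = -3276433822160/2849623*(-1313842) = 4304716365774338720/2849623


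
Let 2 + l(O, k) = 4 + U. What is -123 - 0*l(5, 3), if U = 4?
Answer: -123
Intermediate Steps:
l(O, k) = 6 (l(O, k) = -2 + (4 + 4) = -2 + 8 = 6)
-123 - 0*l(5, 3) = -123 - 0*6 = -123 - 13*0 = -123 + 0 = -123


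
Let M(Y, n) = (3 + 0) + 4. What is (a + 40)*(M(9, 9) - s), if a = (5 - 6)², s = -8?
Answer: 615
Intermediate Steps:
M(Y, n) = 7 (M(Y, n) = 3 + 4 = 7)
a = 1 (a = (-1)² = 1)
(a + 40)*(M(9, 9) - s) = (1 + 40)*(7 - 1*(-8)) = 41*(7 + 8) = 41*15 = 615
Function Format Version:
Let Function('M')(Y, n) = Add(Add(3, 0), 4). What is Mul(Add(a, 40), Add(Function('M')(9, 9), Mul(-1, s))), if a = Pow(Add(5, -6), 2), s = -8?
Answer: 615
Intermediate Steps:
Function('M')(Y, n) = 7 (Function('M')(Y, n) = Add(3, 4) = 7)
a = 1 (a = Pow(-1, 2) = 1)
Mul(Add(a, 40), Add(Function('M')(9, 9), Mul(-1, s))) = Mul(Add(1, 40), Add(7, Mul(-1, -8))) = Mul(41, Add(7, 8)) = Mul(41, 15) = 615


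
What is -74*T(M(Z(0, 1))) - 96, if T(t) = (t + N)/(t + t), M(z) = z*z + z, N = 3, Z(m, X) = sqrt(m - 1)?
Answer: -155/2 + 111*I/2 ≈ -77.5 + 55.5*I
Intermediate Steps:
Z(m, X) = sqrt(-1 + m)
M(z) = z + z**2 (M(z) = z**2 + z = z + z**2)
T(t) = (3 + t)/(2*t) (T(t) = (t + 3)/(t + t) = (3 + t)/((2*t)) = (3 + t)*(1/(2*t)) = (3 + t)/(2*t))
-74*T(M(Z(0, 1))) - 96 = -37*(3 + sqrt(-1 + 0)*(1 + sqrt(-1 + 0)))/(sqrt(-1 + 0)*(1 + sqrt(-1 + 0))) - 96 = -37*(3 + sqrt(-1)*(1 + sqrt(-1)))/(sqrt(-1)*(1 + sqrt(-1))) - 96 = -37*(3 + I*(1 + I))/(I*(1 + I)) - 96 = -37*(-I*(1 - I)/2)*(3 + I*(1 + I)) - 96 = -(-37)*I*(1 - I)*(3 + I*(1 + I))/2 - 96 = 37*I*(1 - I)*(3 + I*(1 + I))/2 - 96 = -96 + 37*I*(1 - I)*(3 + I*(1 + I))/2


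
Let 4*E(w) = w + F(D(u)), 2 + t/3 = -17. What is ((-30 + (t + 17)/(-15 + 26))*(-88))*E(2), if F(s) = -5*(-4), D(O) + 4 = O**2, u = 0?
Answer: 16280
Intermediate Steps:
t = -57 (t = -6 + 3*(-17) = -6 - 51 = -57)
D(O) = -4 + O**2
F(s) = 20
E(w) = 5 + w/4 (E(w) = (w + 20)/4 = (20 + w)/4 = 5 + w/4)
((-30 + (t + 17)/(-15 + 26))*(-88))*E(2) = ((-30 + (-57 + 17)/(-15 + 26))*(-88))*(5 + (1/4)*2) = ((-30 - 40/11)*(-88))*(5 + 1/2) = ((-30 - 40*1/11)*(-88))*(11/2) = ((-30 - 40/11)*(-88))*(11/2) = -370/11*(-88)*(11/2) = 2960*(11/2) = 16280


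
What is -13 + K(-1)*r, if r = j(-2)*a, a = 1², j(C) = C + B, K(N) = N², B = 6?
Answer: -9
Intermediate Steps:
j(C) = 6 + C (j(C) = C + 6 = 6 + C)
a = 1
r = 4 (r = (6 - 2)*1 = 4*1 = 4)
-13 + K(-1)*r = -13 + (-1)²*4 = -13 + 1*4 = -13 + 4 = -9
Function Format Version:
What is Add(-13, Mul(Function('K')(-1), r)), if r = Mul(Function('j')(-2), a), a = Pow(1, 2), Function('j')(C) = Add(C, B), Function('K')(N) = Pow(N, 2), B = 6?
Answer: -9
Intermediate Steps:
Function('j')(C) = Add(6, C) (Function('j')(C) = Add(C, 6) = Add(6, C))
a = 1
r = 4 (r = Mul(Add(6, -2), 1) = Mul(4, 1) = 4)
Add(-13, Mul(Function('K')(-1), r)) = Add(-13, Mul(Pow(-1, 2), 4)) = Add(-13, Mul(1, 4)) = Add(-13, 4) = -9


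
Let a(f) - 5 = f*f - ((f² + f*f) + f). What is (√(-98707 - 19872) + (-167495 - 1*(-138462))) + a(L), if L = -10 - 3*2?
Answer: -29268 + 79*I*√19 ≈ -29268.0 + 344.35*I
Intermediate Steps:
L = -16 (L = -10 - 6 = -16)
a(f) = 5 - f - f² (a(f) = 5 + (f*f - ((f² + f*f) + f)) = 5 + (f² - ((f² + f²) + f)) = 5 + (f² - (2*f² + f)) = 5 + (f² - (f + 2*f²)) = 5 + (f² + (-f - 2*f²)) = 5 + (-f - f²) = 5 - f - f²)
(√(-98707 - 19872) + (-167495 - 1*(-138462))) + a(L) = (√(-98707 - 19872) + (-167495 - 1*(-138462))) + (5 - 1*(-16) - 1*(-16)²) = (√(-118579) + (-167495 + 138462)) + (5 + 16 - 1*256) = (79*I*√19 - 29033) + (5 + 16 - 256) = (-29033 + 79*I*√19) - 235 = -29268 + 79*I*√19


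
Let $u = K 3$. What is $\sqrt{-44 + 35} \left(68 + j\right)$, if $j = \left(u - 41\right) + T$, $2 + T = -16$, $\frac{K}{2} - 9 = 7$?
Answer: $315 i \approx 315.0 i$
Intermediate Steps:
$K = 32$ ($K = 18 + 2 \cdot 7 = 18 + 14 = 32$)
$T = -18$ ($T = -2 - 16 = -18$)
$u = 96$ ($u = 32 \cdot 3 = 96$)
$j = 37$ ($j = \left(96 - 41\right) - 18 = 55 - 18 = 37$)
$\sqrt{-44 + 35} \left(68 + j\right) = \sqrt{-44 + 35} \left(68 + 37\right) = \sqrt{-9} \cdot 105 = 3 i 105 = 315 i$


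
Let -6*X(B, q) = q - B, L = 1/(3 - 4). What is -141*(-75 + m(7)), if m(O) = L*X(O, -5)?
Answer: 10857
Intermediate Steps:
L = -1 (L = 1/(-1) = -1)
X(B, q) = -q/6 + B/6 (X(B, q) = -(q - B)/6 = -q/6 + B/6)
m(O) = -⅚ - O/6 (m(O) = -(-⅙*(-5) + O/6) = -(⅚ + O/6) = -⅚ - O/6)
-141*(-75 + m(7)) = -141*(-75 + (-⅚ - ⅙*7)) = -141*(-75 + (-⅚ - 7/6)) = -141*(-75 - 2) = -141*(-77) = 10857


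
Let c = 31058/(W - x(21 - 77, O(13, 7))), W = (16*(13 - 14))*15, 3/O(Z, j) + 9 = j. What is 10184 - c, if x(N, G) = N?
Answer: 952457/92 ≈ 10353.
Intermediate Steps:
O(Z, j) = 3/(-9 + j)
W = -240 (W = (16*(-1))*15 = -16*15 = -240)
c = -15529/92 (c = 31058/(-240 - (21 - 77)) = 31058/(-240 - 1*(-56)) = 31058/(-240 + 56) = 31058/(-184) = 31058*(-1/184) = -15529/92 ≈ -168.79)
10184 - c = 10184 - 1*(-15529/92) = 10184 + 15529/92 = 952457/92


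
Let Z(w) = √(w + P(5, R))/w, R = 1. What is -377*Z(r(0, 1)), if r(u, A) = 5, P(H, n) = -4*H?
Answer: -377*I*√15/5 ≈ -292.02*I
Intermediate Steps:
Z(w) = √(-20 + w)/w (Z(w) = √(w - 4*5)/w = √(w - 20)/w = √(-20 + w)/w)
-377*Z(r(0, 1)) = -377*√(-20 + 5)/5 = -377*√(-15)/5 = -377*I*√15/5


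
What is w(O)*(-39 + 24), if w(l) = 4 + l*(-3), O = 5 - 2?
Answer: 75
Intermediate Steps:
O = 3
w(l) = 4 - 3*l
w(O)*(-39 + 24) = (4 - 3*3)*(-39 + 24) = (4 - 9)*(-15) = -5*(-15) = 75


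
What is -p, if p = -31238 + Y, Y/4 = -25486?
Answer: 133182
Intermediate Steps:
Y = -101944 (Y = 4*(-25486) = -101944)
p = -133182 (p = -31238 - 101944 = -133182)
-p = -1*(-133182) = 133182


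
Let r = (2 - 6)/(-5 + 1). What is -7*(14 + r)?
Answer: -105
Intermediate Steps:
r = 1 (r = -4/(-4) = -4*(-¼) = 1)
-7*(14 + r) = -7*(14 + 1) = -7*15 = -105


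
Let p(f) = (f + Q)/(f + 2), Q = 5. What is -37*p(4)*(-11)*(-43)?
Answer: -52503/2 ≈ -26252.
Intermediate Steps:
p(f) = (5 + f)/(2 + f) (p(f) = (f + 5)/(f + 2) = (5 + f)/(2 + f))
-37*p(4)*(-11)*(-43) = -37*(5 + 4)/(2 + 4)*(-11)*(-43) = -37*9/6*(-11)*(-43) = -37*(1/6)*9*(-11)*(-43) = -111*(-11)/2*(-43) = -37*(-33/2)*(-43) = (1221/2)*(-43) = -52503/2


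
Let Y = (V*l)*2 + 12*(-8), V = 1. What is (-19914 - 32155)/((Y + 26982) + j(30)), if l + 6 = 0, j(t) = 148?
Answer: -52069/27022 ≈ -1.9269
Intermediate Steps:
l = -6 (l = -6 + 0 = -6)
Y = -108 (Y = (1*(-6))*2 + 12*(-8) = -6*2 - 96 = -12 - 96 = -108)
(-19914 - 32155)/((Y + 26982) + j(30)) = (-19914 - 32155)/((-108 + 26982) + 148) = -52069/(26874 + 148) = -52069/27022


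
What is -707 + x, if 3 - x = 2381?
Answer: -3085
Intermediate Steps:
x = -2378 (x = 3 - 1*2381 = 3 - 2381 = -2378)
-707 + x = -707 - 2378 = -3085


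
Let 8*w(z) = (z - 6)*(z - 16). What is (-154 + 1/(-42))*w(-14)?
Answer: -161725/14 ≈ -11552.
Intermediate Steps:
w(z) = (-16 + z)*(-6 + z)/8 (w(z) = ((z - 6)*(z - 16))/8 = ((-6 + z)*(-16 + z))/8 = ((-16 + z)*(-6 + z))/8 = (-16 + z)*(-6 + z)/8)
(-154 + 1/(-42))*w(-14) = (-154 + 1/(-42))*(12 - 11/4*(-14) + (⅛)*(-14)²) = (-154 - 1/42)*(12 + 77/2 + (⅛)*196) = -6469*(12 + 77/2 + 49/2)/42 = -6469/42*75 = -161725/14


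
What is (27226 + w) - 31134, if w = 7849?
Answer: 3941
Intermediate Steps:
(27226 + w) - 31134 = (27226 + 7849) - 31134 = 35075 - 31134 = 3941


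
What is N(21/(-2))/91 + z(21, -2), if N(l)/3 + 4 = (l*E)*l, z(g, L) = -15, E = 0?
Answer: -1377/91 ≈ -15.132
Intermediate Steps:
N(l) = -12 (N(l) = -12 + 3*((l*0)*l) = -12 + 3*(0*l) = -12 + 3*0 = -12 + 0 = -12)
N(21/(-2))/91 + z(21, -2) = -12/91 - 15 = -1377/91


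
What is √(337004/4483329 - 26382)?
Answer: 23*I*√1002425316345474/4483329 ≈ 162.43*I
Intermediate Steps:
√(337004/4483329 - 26382) = √(-118278848674/4483329) = 23*I*√1002425316345474/4483329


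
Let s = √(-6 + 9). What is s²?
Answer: 3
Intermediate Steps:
s = √3 ≈ 1.7320
s² = (√3)² = 3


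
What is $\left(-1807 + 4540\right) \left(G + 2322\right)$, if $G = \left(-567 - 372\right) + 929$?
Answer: $6318696$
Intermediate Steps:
$G = -10$ ($G = -939 + 929 = -10$)
$\left(-1807 + 4540\right) \left(G + 2322\right) = \left(-1807 + 4540\right) \left(-10 + 2322\right) = 2733 \cdot 2312 = 6318696$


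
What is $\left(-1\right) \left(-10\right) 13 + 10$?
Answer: $140$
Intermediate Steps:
$\left(-1\right) \left(-10\right) 13 + 10 = 10 \cdot 13 + 10 = 130 + 10 = 140$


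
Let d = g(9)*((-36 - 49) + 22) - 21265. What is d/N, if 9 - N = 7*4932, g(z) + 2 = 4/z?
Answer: 21167/34515 ≈ 0.61327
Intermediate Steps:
g(z) = -2 + 4/z
N = -34515 (N = 9 - 7*4932 = 9 - 1*34524 = 9 - 34524 = -34515)
d = -21167 (d = (-2 + 4/9)*((-36 - 49) + 22) - 21265 = (-2 + 4*(1/9))*(-85 + 22) - 21265 = (-2 + 4/9)*(-63) - 21265 = -14/9*(-63) - 21265 = 98 - 21265 = -21167)
d/N = -21167/(-34515) = -21167*(-1/34515) = 21167/34515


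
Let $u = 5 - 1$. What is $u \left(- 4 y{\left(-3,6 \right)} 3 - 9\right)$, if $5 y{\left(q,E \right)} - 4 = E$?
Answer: $-132$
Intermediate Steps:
$y{\left(q,E \right)} = \frac{4}{5} + \frac{E}{5}$
$u = 4$ ($u = 5 - 1 = 4$)
$u \left(- 4 y{\left(-3,6 \right)} 3 - 9\right) = 4 \left(- 4 \left(\frac{4}{5} + \frac{1}{5} \cdot 6\right) 3 - 9\right) = 4 \left(- 4 \left(\frac{4}{5} + \frac{6}{5}\right) 3 - 9\right) = 4 \left(\left(-4\right) 2 \cdot 3 - 9\right) = 4 \left(\left(-8\right) 3 - 9\right) = 4 \left(-24 - 9\right) = 4 \left(-33\right) = -132$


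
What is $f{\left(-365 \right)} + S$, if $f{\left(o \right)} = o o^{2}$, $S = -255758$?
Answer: $-48882883$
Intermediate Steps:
$f{\left(o \right)} = o^{3}$
$f{\left(-365 \right)} + S = \left(-365\right)^{3} - 255758 = -48627125 - 255758 = -48882883$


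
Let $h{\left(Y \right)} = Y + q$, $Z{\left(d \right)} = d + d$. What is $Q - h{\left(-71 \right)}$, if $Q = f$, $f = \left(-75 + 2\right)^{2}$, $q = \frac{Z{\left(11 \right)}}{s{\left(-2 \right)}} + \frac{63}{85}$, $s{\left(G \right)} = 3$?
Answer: $\frac{1374941}{255} \approx 5391.9$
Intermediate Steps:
$Z{\left(d \right)} = 2 d$
$q = \frac{2059}{255}$ ($q = \frac{2 \cdot 11}{3} + \frac{63}{85} = 22 \cdot \frac{1}{3} + 63 \cdot \frac{1}{85} = \frac{22}{3} + \frac{63}{85} = \frac{2059}{255} \approx 8.0745$)
$h{\left(Y \right)} = \frac{2059}{255} + Y$ ($h{\left(Y \right)} = Y + \frac{2059}{255} = \frac{2059}{255} + Y$)
$f = 5329$ ($f = \left(-73\right)^{2} = 5329$)
$Q = 5329$
$Q - h{\left(-71 \right)} = 5329 - \left(\frac{2059}{255} - 71\right) = 5329 - - \frac{16046}{255} = 5329 + \frac{16046}{255} = \frac{1374941}{255}$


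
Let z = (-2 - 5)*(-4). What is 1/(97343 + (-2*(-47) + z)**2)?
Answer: 1/112227 ≈ 8.9105e-6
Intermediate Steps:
z = 28 (z = -7*(-4) = 28)
1/(97343 + (-2*(-47) + z)**2) = 1/(97343 + (-2*(-47) + 28)**2) = 1/(97343 + (94 + 28)**2) = 1/(97343 + 122**2) = 1/(97343 + 14884) = 1/112227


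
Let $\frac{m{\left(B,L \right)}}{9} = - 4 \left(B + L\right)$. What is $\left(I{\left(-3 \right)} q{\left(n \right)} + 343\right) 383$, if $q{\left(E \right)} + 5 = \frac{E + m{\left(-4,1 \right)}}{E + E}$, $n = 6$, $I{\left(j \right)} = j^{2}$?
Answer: $\frac{293761}{2} \approx 1.4688 \cdot 10^{5}$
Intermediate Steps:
$m{\left(B,L \right)} = - 36 B - 36 L$ ($m{\left(B,L \right)} = 9 \left(- 4 \left(B + L\right)\right) = 9 \left(- 4 B - 4 L\right) = - 36 B - 36 L$)
$q{\left(E \right)} = -5 + \frac{108 + E}{2 E}$ ($q{\left(E \right)} = -5 + \frac{E - -108}{E + E} = -5 + \frac{E + \left(144 - 36\right)}{2 E} = -5 + \left(E + 108\right) \frac{1}{2 E} = -5 + \left(108 + E\right) \frac{1}{2 E} = -5 + \frac{108 + E}{2 E}$)
$\left(I{\left(-3 \right)} q{\left(n \right)} + 343\right) 383 = \left(\left(-3\right)^{2} \left(- \frac{9}{2} + \frac{54}{6}\right) + 343\right) 383 = \left(9 \left(- \frac{9}{2} + 54 \cdot \frac{1}{6}\right) + 343\right) 383 = \left(9 \left(- \frac{9}{2} + 9\right) + 343\right) 383 = \left(9 \cdot \frac{9}{2} + 343\right) 383 = \left(\frac{81}{2} + 343\right) 383 = \frac{767}{2} \cdot 383 = \frac{293761}{2}$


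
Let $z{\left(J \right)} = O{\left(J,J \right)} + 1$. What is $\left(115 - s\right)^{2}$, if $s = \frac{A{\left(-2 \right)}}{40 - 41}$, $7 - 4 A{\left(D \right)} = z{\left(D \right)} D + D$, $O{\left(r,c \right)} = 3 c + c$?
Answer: $\frac{207025}{16} \approx 12939.0$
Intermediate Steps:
$O{\left(r,c \right)} = 4 c$
$z{\left(J \right)} = 1 + 4 J$ ($z{\left(J \right)} = 4 J + 1 = 1 + 4 J$)
$A{\left(D \right)} = \frac{7}{4} - \frac{D}{4} - \frac{D \left(1 + 4 D\right)}{4}$ ($A{\left(D \right)} = \frac{7}{4} - \frac{\left(1 + 4 D\right) D + D}{4} = \frac{7}{4} - \frac{D \left(1 + 4 D\right) + D}{4} = \frac{7}{4} - \frac{D + D \left(1 + 4 D\right)}{4} = \frac{7}{4} - \left(\frac{D}{4} + \frac{D \left(1 + 4 D\right)}{4}\right) = \frac{7}{4} - \frac{D}{4} - \frac{D \left(1 + 4 D\right)}{4}$)
$s = \frac{5}{4}$ ($s = \frac{\frac{7}{4} - \left(-2\right)^{2} - -1}{40 - 41} = \frac{\frac{7}{4} - 4 + 1}{-1} = \left(\frac{7}{4} - 4 + 1\right) \left(-1\right) = \left(- \frac{5}{4}\right) \left(-1\right) = \frac{5}{4} \approx 1.25$)
$\left(115 - s\right)^{2} = \left(115 - \frac{5}{4}\right)^{2} = \left(\frac{455}{4}\right)^{2} = \frac{207025}{16}$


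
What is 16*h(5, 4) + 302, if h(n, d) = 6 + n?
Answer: 478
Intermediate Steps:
16*h(5, 4) + 302 = 16*(6 + 5) + 302 = 16*11 + 302 = 176 + 302 = 478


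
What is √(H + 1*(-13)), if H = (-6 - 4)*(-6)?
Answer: √47 ≈ 6.8557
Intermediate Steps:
H = 60 (H = -10*(-6) = 60)
√(H + 1*(-13)) = √(60 + 1*(-13)) = √(60 - 13) = √47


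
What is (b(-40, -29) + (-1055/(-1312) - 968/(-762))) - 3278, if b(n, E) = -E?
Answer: -1623047165/499872 ≈ -3246.9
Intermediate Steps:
(b(-40, -29) + (-1055/(-1312) - 968/(-762))) - 3278 = (-1*(-29) + (-1055/(-1312) - 968/(-762))) - 3278 = (29 + (-1055*(-1/1312) - 968*(-1/762))) - 3278 = (29 + (1055/1312 + 484/381)) - 3278 = (29 + 1036963/499872) - 3278 = 15533251/499872 - 3278 = -1623047165/499872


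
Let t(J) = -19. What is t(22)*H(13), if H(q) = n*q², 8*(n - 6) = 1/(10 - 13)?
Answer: -459173/24 ≈ -19132.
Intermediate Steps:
n = 143/24 (n = 6 + 1/(8*(10 - 13)) = 6 + (⅛)/(-3) = 6 + (⅛)*(-⅓) = 6 - 1/24 = 143/24 ≈ 5.9583)
H(q) = 143*q²/24
t(22)*H(13) = -2717*13²/24 = -2717*169/24 = -19*24167/24 = -459173/24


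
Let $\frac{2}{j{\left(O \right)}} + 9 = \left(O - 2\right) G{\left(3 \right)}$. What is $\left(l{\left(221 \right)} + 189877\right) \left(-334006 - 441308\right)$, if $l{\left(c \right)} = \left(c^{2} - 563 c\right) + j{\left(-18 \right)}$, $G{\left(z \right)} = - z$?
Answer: $- \frac{1506447248586}{17} \approx -8.8615 \cdot 10^{10}$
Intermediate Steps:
$j{\left(O \right)} = \frac{2}{-3 - 3 O}$ ($j{\left(O \right)} = \frac{2}{-9 + \left(O - 2\right) \left(\left(-1\right) 3\right)} = \frac{2}{-9 + \left(-2 + O\right) \left(-3\right)} = \frac{2}{-9 - \left(-6 + 3 O\right)} = \frac{2}{-3 - 3 O}$)
$l{\left(c \right)} = \frac{2}{51} + c^{2} - 563 c$ ($l{\left(c \right)} = \left(c^{2} - 563 c\right) - \frac{2}{3 + 3 \left(-18\right)} = \left(c^{2} - 563 c\right) - \frac{2}{3 - 54} = \left(c^{2} - 563 c\right) - \frac{2}{-51} = \left(c^{2} - 563 c\right) - - \frac{2}{51} = \left(c^{2} - 563 c\right) + \frac{2}{51} = \frac{2}{51} + c^{2} - 563 c$)
$\left(l{\left(221 \right)} + 189877\right) \left(-334006 - 441308\right) = \left(\left(\frac{2}{51} + 221^{2} - 124423\right) + 189877\right) \left(-334006 - 441308\right) = \left(\left(\frac{2}{51} + 48841 - 124423\right) + 189877\right) \left(-775314\right) = \left(- \frac{3854680}{51} + 189877\right) \left(-775314\right) = \frac{5829047}{51} \left(-775314\right) = - \frac{1506447248586}{17}$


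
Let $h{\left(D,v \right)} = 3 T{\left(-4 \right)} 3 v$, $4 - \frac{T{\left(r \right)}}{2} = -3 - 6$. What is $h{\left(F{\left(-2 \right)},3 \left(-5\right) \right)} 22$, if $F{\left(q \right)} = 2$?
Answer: $-77220$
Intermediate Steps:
$T{\left(r \right)} = 26$ ($T{\left(r \right)} = 8 - 2 \left(-3 - 6\right) = 8 - -18 = 8 + 18 = 26$)
$h{\left(D,v \right)} = 234 v$ ($h{\left(D,v \right)} = 3 \cdot 26 \cdot 3 v = 78 \cdot 3 v = 234 v$)
$h{\left(F{\left(-2 \right)},3 \left(-5\right) \right)} 22 = 234 \cdot 3 \left(-5\right) 22 = 234 \left(-15\right) 22 = \left(-3510\right) 22 = -77220$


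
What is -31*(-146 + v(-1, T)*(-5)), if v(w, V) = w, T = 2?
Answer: 4371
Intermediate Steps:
-31*(-146 + v(-1, T)*(-5)) = -31*(-146 - 1*(-5)) = -31*(-146 + 5) = -31*(-141) = 4371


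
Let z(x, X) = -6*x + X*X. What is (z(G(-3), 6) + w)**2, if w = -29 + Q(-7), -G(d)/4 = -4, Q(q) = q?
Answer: 9216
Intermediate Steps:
G(d) = 16 (G(d) = -4*(-4) = 16)
w = -36 (w = -29 - 7 = -36)
z(x, X) = X**2 - 6*x (z(x, X) = -6*x + X**2 = X**2 - 6*x)
(z(G(-3), 6) + w)**2 = ((6**2 - 6*16) - 36)**2 = ((36 - 96) - 36)**2 = (-60 - 36)**2 = (-96)**2 = 9216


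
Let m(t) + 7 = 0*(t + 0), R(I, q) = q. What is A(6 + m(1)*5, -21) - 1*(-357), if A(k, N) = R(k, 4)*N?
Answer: 273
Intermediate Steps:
m(t) = -7 (m(t) = -7 + 0*(t + 0) = -7 + 0*t = -7 + 0 = -7)
A(k, N) = 4*N
A(6 + m(1)*5, -21) - 1*(-357) = 4*(-21) - 1*(-357) = -84 + 357 = 273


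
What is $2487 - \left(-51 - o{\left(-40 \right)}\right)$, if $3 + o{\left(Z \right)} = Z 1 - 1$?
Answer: $2494$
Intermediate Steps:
$o{\left(Z \right)} = -4 + Z$ ($o{\left(Z \right)} = -3 + \left(Z 1 - 1\right) = -3 + \left(Z - 1\right) = -3 + \left(-1 + Z\right) = -4 + Z$)
$2487 - \left(-51 - o{\left(-40 \right)}\right) = 2487 - \left(-51 - \left(-4 - 40\right)\right) = 2487 - \left(-51 - -44\right) = 2487 - \left(-51 + 44\right) = 2487 - -7 = 2487 + 7 = 2494$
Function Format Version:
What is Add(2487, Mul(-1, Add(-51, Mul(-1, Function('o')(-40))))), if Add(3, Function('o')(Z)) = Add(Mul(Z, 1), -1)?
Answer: 2494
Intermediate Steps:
Function('o')(Z) = Add(-4, Z) (Function('o')(Z) = Add(-3, Add(Mul(Z, 1), -1)) = Add(-3, Add(Z, -1)) = Add(-3, Add(-1, Z)) = Add(-4, Z))
Add(2487, Mul(-1, Add(-51, Mul(-1, Function('o')(-40))))) = Add(2487, Mul(-1, Add(-51, Mul(-1, Add(-4, -40))))) = Add(2487, Mul(-1, Add(-51, Mul(-1, -44)))) = Add(2487, Mul(-1, Add(-51, 44))) = Add(2487, Mul(-1, -7)) = Add(2487, 7) = 2494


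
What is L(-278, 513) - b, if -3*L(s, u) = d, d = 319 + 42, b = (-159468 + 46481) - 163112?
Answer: 827936/3 ≈ 2.7598e+5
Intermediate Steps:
b = -276099 (b = -112987 - 163112 = -276099)
d = 361
L(s, u) = -361/3 (L(s, u) = -1/3*361 = -361/3)
L(-278, 513) - b = -361/3 - 1*(-276099) = -361/3 + 276099 = 827936/3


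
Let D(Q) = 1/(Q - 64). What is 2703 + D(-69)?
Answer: 359498/133 ≈ 2703.0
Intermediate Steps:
D(Q) = 1/(-64 + Q)
2703 + D(-69) = 2703 + 1/(-64 - 69) = 2703 + 1/(-133) = 2703 - 1/133 = 359498/133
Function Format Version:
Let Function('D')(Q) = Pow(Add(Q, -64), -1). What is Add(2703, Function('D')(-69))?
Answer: Rational(359498, 133) ≈ 2703.0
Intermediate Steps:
Function('D')(Q) = Pow(Add(-64, Q), -1)
Add(2703, Function('D')(-69)) = Add(2703, Pow(Add(-64, -69), -1)) = Add(2703, Pow(-133, -1)) = Add(2703, Rational(-1, 133)) = Rational(359498, 133)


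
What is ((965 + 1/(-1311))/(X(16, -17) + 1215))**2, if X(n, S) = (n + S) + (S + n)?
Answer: 1600513432996/2528872799049 ≈ 0.63290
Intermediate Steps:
X(n, S) = 2*S + 2*n (X(n, S) = (S + n) + (S + n) = 2*S + 2*n)
((965 + 1/(-1311))/(X(16, -17) + 1215))**2 = ((965 + 1/(-1311))/((2*(-17) + 2*16) + 1215))**2 = ((965 - 1/1311)/((-34 + 32) + 1215))**2 = (1265114/(1311*(-2 + 1215)))**2 = ((1265114/1311)/1213)**2 = ((1265114/1311)*(1/1213))**2 = (1265114/1590243)**2 = 1600513432996/2528872799049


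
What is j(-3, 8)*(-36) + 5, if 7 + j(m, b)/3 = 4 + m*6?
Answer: 2273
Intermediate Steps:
j(m, b) = -9 + 18*m (j(m, b) = -21 + 3*(4 + m*6) = -21 + 3*(4 + 6*m) = -21 + (12 + 18*m) = -9 + 18*m)
j(-3, 8)*(-36) + 5 = (-9 + 18*(-3))*(-36) + 5 = (-9 - 54)*(-36) + 5 = -63*(-36) + 5 = 2268 + 5 = 2273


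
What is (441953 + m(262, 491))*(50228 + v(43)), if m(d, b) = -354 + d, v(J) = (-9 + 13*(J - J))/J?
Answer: 954329178495/43 ≈ 2.2194e+10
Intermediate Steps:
v(J) = -9/J (v(J) = (-9 + 13*0)/J = (-9 + 0)/J = -9/J)
(441953 + m(262, 491))*(50228 + v(43)) = (441953 + (-354 + 262))*(50228 - 9/43) = (441953 - 92)*(50228 - 9*1/43) = 441861*(50228 - 9/43) = 441861*(2159795/43) = 954329178495/43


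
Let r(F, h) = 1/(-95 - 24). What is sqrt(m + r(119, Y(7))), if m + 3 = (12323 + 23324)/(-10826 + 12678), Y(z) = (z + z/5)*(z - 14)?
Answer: sqrt(197190895769)/110194 ≈ 4.0298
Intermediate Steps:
Y(z) = 6*z*(-14 + z)/5 (Y(z) = (z + z*(1/5))*(-14 + z) = (z + z/5)*(-14 + z) = (6*z/5)*(-14 + z) = 6*z*(-14 + z)/5)
r(F, h) = -1/119 (r(F, h) = 1/(-119) = -1/119)
m = 30091/1852 (m = -3 + (12323 + 23324)/(-10826 + 12678) = -3 + 35647/1852 = 30091/1852 ≈ 16.248)
sqrt(m + r(119, Y(7))) = sqrt(30091/1852 - 1/119) = sqrt(3578977/220388) = sqrt(197190895769)/110194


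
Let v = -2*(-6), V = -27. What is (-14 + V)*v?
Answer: -492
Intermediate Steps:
v = 12
(-14 + V)*v = (-14 - 27)*12 = -41*12 = -492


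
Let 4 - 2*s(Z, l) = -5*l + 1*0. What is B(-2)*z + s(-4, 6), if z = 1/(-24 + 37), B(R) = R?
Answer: 219/13 ≈ 16.846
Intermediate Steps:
s(Z, l) = 2 + 5*l/2 (s(Z, l) = 2 - (-5*l + 1*0)/2 = 2 - (-5*l + 0)/2 = 2 - (-5)*l/2 = 2 + 5*l/2)
z = 1/13 ≈ 0.076923
B(-2)*z + s(-4, 6) = -2*1/13 + (2 + (5/2)*6) = -2/13 + (2 + 15) = -2/13 + 17 = 219/13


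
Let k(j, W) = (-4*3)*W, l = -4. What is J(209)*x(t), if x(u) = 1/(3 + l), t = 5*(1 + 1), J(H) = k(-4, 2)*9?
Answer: 216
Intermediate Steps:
k(j, W) = -12*W
J(H) = -216 (J(H) = -12*2*9 = -24*9 = -216)
t = 10 (t = 5*2 = 10)
x(u) = -1 (x(u) = 1/(3 - 4) = 1/(-1) = -1)
J(209)*x(t) = -216*(-1) = 216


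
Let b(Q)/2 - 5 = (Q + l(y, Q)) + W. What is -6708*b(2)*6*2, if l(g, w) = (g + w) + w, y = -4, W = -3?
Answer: -643968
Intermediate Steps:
l(g, w) = g + 2*w
b(Q) = -4 + 6*Q (b(Q) = 10 + 2*((Q + (-4 + 2*Q)) - 3) = 10 + 2*((-4 + 3*Q) - 3) = 10 + 2*(-7 + 3*Q) = 10 + (-14 + 6*Q) = -4 + 6*Q)
-6708*b(2)*6*2 = -6708*(-4 + 6*2)*6*2 = -6708*(-4 + 12)*6*2 = -6708*8*6*2 = -321984*2 = -6708*96 = -643968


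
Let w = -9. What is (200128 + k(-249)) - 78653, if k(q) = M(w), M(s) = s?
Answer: 121466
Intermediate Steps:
k(q) = -9
(200128 + k(-249)) - 78653 = (200128 - 9) - 78653 = 200119 - 78653 = 121466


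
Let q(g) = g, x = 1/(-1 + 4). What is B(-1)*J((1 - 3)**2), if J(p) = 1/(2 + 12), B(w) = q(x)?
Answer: 1/42 ≈ 0.023810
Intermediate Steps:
x = 1/3 ≈ 0.33333
B(w) = 1/3
J(p) = 1/14
B(-1)*J((1 - 3)**2) = (1/3)*(1/14) = 1/42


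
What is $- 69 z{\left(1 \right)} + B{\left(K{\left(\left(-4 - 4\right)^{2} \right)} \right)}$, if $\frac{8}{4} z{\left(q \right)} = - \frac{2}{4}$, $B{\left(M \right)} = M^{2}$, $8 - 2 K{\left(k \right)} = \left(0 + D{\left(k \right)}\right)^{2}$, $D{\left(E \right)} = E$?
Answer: $\frac{16711813}{4} \approx 4.178 \cdot 10^{6}$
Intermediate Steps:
$K{\left(k \right)} = 4 - \frac{k^{2}}{2}$ ($K{\left(k \right)} = 4 - \frac{\left(0 + k\right)^{2}}{2} = 4 - \frac{k^{2}}{2}$)
$z{\left(q \right)} = - \frac{1}{4}$ ($z{\left(q \right)} = \frac{\left(-2\right) \frac{1}{4}}{2} = \frac{1}{2} \left(- \frac{1}{2}\right) = - \frac{1}{4}$)
$- 69 z{\left(1 \right)} + B{\left(K{\left(\left(-4 - 4\right)^{2} \right)} \right)} = \left(-69\right) \left(- \frac{1}{4}\right) + \left(4 - \frac{\left(\left(-4 - 4\right)^{2}\right)^{2}}{2}\right)^{2} = \frac{69}{4} + \left(4 - \frac{\left(\left(-8\right)^{2}\right)^{2}}{2}\right)^{2} = \frac{69}{4} + \left(4 - \frac{64^{2}}{2}\right)^{2} = \frac{69}{4} + \left(4 - 2048\right)^{2} = \frac{69}{4} + \left(-2044\right)^{2} = \frac{69}{4} + 4177936 = \frac{16711813}{4}$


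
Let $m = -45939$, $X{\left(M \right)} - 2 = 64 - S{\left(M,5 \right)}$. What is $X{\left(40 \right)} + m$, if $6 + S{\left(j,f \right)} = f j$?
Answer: $-46067$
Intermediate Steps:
$S{\left(j,f \right)} = -6 + f j$
$X{\left(M \right)} = 72 - 5 M$ ($X{\left(M \right)} = 2 - \left(-70 + 5 M\right) = 72 - 5 M$)
$X{\left(40 \right)} + m = \left(72 - 200\right) - 45939 = -128 - 45939 = -46067$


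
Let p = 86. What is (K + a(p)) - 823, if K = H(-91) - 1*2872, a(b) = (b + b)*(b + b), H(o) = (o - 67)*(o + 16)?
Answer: 37739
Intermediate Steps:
H(o) = (-67 + o)*(16 + o)
a(b) = 4*b**2 (a(b) = (2*b)*(2*b) = 4*b**2)
K = 8978 (K = (-1072 + (-91)**2 - 51*(-91)) - 1*2872 = (-1072 + 8281 + 4641) - 2872 = 11850 - 2872 = 8978)
(K + a(p)) - 823 = (8978 + 4*86**2) - 823 = (8978 + 4*7396) - 823 = (8978 + 29584) - 823 = 38562 - 823 = 37739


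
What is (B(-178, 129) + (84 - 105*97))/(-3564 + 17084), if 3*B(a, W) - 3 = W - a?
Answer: -29993/40560 ≈ -0.73947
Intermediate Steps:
B(a, W) = 1 - a/3 + W/3 (B(a, W) = 1 + (W - a)/3 = 1 + (-a/3 + W/3) = 1 - a/3 + W/3)
(B(-178, 129) + (84 - 105*97))/(-3564 + 17084) = ((1 - ⅓*(-178) + (⅓)*129) + (84 - 105*97))/(-3564 + 17084) = ((1 + 178/3 + 43) + (84 - 10185))/13520 = (310/3 - 10101)*(1/13520) = -29993/3*1/13520 = -29993/40560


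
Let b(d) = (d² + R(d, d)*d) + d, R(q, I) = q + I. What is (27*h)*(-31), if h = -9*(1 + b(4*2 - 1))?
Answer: 1167615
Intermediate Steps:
R(q, I) = I + q
b(d) = d + 3*d² (b(d) = (d² + (d + d)*d) + d = (d² + (2*d)*d) + d = (d² + 2*d²) + d = 3*d² + d = d + 3*d²)
h = -1395 (h = -9*(1 + (4*2 - 1)*(1 + 3*(4*2 - 1))) = -9*(1 + (8 - 1)*(1 + 3*(8 - 1))) = -9*(1 + 7*(1 + 3*7)) = -9*(1 + 7*(1 + 21)) = -9*(1 + 7*22) = -9*(1 + 154) = -9*155 = -3*465 = -1395)
(27*h)*(-31) = (27*(-1395))*(-31) = -37665*(-31) = 1167615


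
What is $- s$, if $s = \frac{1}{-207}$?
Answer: $\frac{1}{207} \approx 0.0048309$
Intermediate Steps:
$s = - \frac{1}{207} \approx -0.0048309$
$- s = \left(-1\right) \left(- \frac{1}{207}\right) = \frac{1}{207}$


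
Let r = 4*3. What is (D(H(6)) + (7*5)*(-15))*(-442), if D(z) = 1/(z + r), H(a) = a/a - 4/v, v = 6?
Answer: 8584524/37 ≈ 2.3201e+5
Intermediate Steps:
r = 12
H(a) = ⅓ (H(a) = a/a - 4/6 = 1 - 4*⅙ = 1 - ⅔ = ⅓)
D(z) = 1/(12 + z) (D(z) = 1/(z + 12) = 1/(12 + z))
(D(H(6)) + (7*5)*(-15))*(-442) = (1/(12 + ⅓) + (7*5)*(-15))*(-442) = (1/(37/3) + 35*(-15))*(-442) = (3/37 - 525)*(-442) = -19422/37*(-442) = 8584524/37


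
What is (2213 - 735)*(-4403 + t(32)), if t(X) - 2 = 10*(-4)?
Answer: -6563798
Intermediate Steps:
t(X) = -38 (t(X) = 2 + 10*(-4) = 2 - 40 = -38)
(2213 - 735)*(-4403 + t(32)) = (2213 - 735)*(-4403 - 38) = 1478*(-4441) = -6563798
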